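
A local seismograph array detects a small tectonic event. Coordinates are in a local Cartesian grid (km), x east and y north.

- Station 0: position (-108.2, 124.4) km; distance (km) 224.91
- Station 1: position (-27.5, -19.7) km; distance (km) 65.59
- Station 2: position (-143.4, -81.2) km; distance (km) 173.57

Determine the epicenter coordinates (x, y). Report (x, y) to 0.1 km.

(28.1, -54.5)

Circle about each station: (x + 108.2)² + (y − 124.4)² = 224.91²; (x + 27.5)² + (y + 19.7)² = 65.59²; (x + 143.4)² + (y + 81.2)² = 173.57².
Subtracting pairs of circle equations eliminates x²+y² and gives linear equations (the radical axes):
161.4 x − 288.2 y = 20244.20
-70.4 x − 411.2 y = 20432.36
Solving the 2×2 system: x ≈ 28.1, y ≈ -54.5 km.
Check against Station 0 (with the unrounded x, y): √((x + 108.2)²+(y − 124.4)²) = 224.91 ≈ 224.91 km. ✓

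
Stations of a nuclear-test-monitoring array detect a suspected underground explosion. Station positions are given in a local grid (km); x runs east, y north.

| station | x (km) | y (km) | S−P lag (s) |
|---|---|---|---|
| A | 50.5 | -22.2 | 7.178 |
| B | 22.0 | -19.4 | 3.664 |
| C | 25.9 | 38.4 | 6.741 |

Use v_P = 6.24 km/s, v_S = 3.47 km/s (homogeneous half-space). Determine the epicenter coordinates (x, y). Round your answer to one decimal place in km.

x ≈ -3.1 km, y ≈ -5.6 km

Distance from S−P lag: d = Δt · v_P v_S / (v_P − v_S) = Δt · (6.24·3.47)/(6.24−3.47) ≈ 7.8169·Δt.
So d_A = 56.11, d_B = 28.64, d_C = 52.69 km.
Circle about each station: (x − 50.5)² + (y + 22.2)² = 56.11²; (x − 22.0)² + (y + 19.4)² = 28.64²; (x − 25.9)² + (y − 38.4)² = 52.69².
Subtracting the A equation from the B and C equations removes the quadratic terms:
-57.0 x + 5.6 y = 145.35
-49.2 x + 121.2 y = -525.62
Solving the 2×2 system: x ≈ -3.1, y ≈ -5.6 km.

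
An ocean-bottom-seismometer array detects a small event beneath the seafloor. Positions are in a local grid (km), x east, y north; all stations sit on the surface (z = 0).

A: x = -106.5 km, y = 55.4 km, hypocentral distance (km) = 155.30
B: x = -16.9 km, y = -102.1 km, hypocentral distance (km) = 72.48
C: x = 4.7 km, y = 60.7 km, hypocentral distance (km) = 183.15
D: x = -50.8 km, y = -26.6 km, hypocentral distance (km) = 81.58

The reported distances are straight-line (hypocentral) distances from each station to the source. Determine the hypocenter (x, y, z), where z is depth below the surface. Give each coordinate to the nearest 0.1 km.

(-85.9, -97.0, 21.6)

Each station gives a sphere (x−x_i)² + (y−y_i)² + z² = d_i² (stations at z=0).
Subtracting the A sphere from B and C: z² cancels, leaving linear equations in x and y:
179.2 x − 315.0 y = 15163.35
222.4 x + 10.6 y = -20130.66
Solving: x ≈ -85.892, y ≈ -97.001 km (keep extra digits for the depth step; rounded: -85.9, -97.0).
Then from the A sphere: z² = 155.30² − (x + 106.5)² − (y − 55.4)² with x = -85.892, y = -97.001, so z ≈ 21.618 ≈ 21.6 km.
Check against D (with the unrounded solution): distance 81.58 ≈ 81.58 km. ✓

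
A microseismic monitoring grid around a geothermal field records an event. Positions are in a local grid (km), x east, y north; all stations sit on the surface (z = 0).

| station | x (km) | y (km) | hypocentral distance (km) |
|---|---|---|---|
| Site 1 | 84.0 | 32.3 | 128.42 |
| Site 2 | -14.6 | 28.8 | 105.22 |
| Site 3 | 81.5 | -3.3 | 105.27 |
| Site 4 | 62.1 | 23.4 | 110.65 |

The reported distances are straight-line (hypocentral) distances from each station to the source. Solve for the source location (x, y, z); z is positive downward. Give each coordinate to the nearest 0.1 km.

Each station gives a sphere (x−x_i)² + (y−y_i)² + z² = d_i² (stations at z=0).
Subtracting the Site 1 sphere from Site 2 and Site 3: z² cancels, leaving linear equations in x and y:
-197.2 x − 7.0 y = -1636.24
-5.0 x − 71.2 y = 3963.77
Solving: x ≈ 10.299, y ≈ -56.394 km (keep extra digits for the depth step; rounded: 10.3, -56.4).
Then from the Site 1 sphere: z² = 128.42² − (x − 84.0)² − (y − 32.3)² with x = 10.299, y = -56.394, so z ≈ 56.509 ≈ 56.5 km.

x ≈ 10.3 km, y ≈ -56.4 km, depth ≈ 56.5 km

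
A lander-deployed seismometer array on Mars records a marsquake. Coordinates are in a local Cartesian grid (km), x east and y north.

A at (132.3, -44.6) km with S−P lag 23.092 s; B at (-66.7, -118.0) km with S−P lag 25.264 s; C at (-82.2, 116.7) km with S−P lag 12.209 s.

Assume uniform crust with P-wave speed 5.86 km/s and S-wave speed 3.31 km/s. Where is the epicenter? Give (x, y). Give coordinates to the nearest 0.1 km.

Distance from S−P lag: d = Δt · v_P v_S / (v_P − v_S) = Δt · (5.86·3.31)/(5.86−3.31) ≈ 7.6065·Δt.
So d_A = 175.65, d_B = 192.17, d_C = 92.87 km.
Circle about each station: (x − 132.3)² + (y + 44.6)² = 175.65²; (x + 66.7)² + (y + 118.0)² = 192.17²; (x + 82.2)² + (y − 116.7)² = 92.87².
Subtracting the A equation from the B and C equations removes the quadratic terms:
-398.0 x − 146.8 y = -7195.95
-429.0 x + 322.6 y = 23111.37
Solving the 2×2 system: x ≈ -5.6, y ≈ 64.2 km.

(-5.6, 64.2)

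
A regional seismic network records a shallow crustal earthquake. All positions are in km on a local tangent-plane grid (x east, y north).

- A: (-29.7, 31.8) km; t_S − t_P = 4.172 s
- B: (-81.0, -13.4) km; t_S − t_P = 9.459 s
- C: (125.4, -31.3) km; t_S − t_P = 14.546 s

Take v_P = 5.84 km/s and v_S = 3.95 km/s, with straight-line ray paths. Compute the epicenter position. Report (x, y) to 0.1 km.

x ≈ -13.0 km, y ≈ 79.9 km

Distance from S−P lag: d = Δt · v_P v_S / (v_P − v_S) = Δt · (5.84·3.95)/(5.84−3.95) ≈ 12.2053·Δt.
So d_A = 50.92, d_B = 115.45, d_C = 177.54 km.
Circle about each station: (x + 29.7)² + (y − 31.8)² = 50.92²; (x + 81.0)² + (y + 13.4)² = 115.45²; (x − 125.4)² + (y + 31.3)² = 177.54².
Subtracting the A equation from the B and C equations removes the quadratic terms:
-102.6 x − 90.4 y = -5888.63
310.2 x − 126.2 y = -14116.09
Solving the 2×2 system: x ≈ -13.0, y ≈ 79.9 km.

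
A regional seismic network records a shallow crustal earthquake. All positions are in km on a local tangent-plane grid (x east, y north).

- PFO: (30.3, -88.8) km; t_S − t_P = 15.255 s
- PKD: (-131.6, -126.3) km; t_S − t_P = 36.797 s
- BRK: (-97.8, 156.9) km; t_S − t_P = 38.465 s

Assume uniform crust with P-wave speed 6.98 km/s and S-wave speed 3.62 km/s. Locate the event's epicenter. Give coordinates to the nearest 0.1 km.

Distance from S−P lag: d = Δt · v_P v_S / (v_P − v_S) = Δt · (6.98·3.62)/(6.98−3.62) ≈ 7.5201·Δt.
So d_PFO = 114.72, d_PKD = 276.72, d_BRK = 289.26 km.
Circle about each station: (x − 30.3)² + (y + 88.8)² = 114.72²; (x + 131.6)² + (y + 126.3)² = 276.72²; (x + 97.8)² + (y − 156.9)² = 289.26².
Subtracting pairs of circle equations eliminates x²+y² and gives linear equations (the radical axes):
-323.8 x − 75.0 y = -38946.56
-256.2 x + 491.4 y = -45131.75
Solving the 2×2 system: x ≈ 126.3, y ≈ -26.0 km.
Check against PFO (with the unrounded x, y): √((x − 30.3)²+(y + 88.8)²) = 114.72 ≈ 114.72 km. ✓

x ≈ 126.3 km, y ≈ -26.0 km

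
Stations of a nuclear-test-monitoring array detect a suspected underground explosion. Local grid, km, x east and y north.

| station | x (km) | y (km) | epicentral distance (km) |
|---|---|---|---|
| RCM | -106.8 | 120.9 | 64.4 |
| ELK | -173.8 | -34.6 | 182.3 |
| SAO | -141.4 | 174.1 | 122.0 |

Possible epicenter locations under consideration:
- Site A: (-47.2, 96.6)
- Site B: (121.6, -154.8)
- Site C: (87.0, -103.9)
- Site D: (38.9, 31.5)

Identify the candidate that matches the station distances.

For each candidate, compare |candidate − station| to the reported distance:
Site A: residuals RCM 0.0, ELK 0.0, SAO 0.0 → max 0.0 km
Site B: residuals RCM 293.6, ELK 136.6, SAO 299.1 → max 299.1 km
Site C: residuals RCM 232.4, ELK 87.6, SAO 237.8 → max 237.8 km
Site D: residuals RCM 106.5, ELK 40.4, SAO 107.9 → max 107.9 km
Only Site A has all residuals ≈ 0.

Site A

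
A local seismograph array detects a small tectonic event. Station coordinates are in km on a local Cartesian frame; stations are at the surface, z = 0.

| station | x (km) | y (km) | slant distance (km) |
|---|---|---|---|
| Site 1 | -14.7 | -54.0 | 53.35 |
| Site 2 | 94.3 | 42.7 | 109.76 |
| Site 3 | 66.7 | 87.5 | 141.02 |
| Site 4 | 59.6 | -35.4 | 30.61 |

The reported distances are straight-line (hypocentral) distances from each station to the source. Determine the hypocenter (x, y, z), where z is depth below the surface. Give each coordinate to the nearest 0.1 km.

Each station gives a sphere (x−x_i)² + (y−y_i)² + z² = d_i² (stations at z=0).
Subtracting the Site 1 sphere from Site 2 and Site 3: z² cancels, leaving linear equations in x and y:
218.0 x + 193.4 y = -1617.35
162.8 x + 283.0 y = -8067.37
Solving: x ≈ 36.497, y ≈ -49.502 km (keep extra digits for the depth step; rounded: 36.5, -49.5).
Then from the Site 1 sphere: z² = 53.35² − (x + 14.7)² − (y + 54.0)² with x = 36.497, y = -49.502, so z ≈ 14.313 ≈ 14.3 km.
Check against Site 4 (with the unrounded solution): distance 30.62 ≈ 30.61 km. ✓

x ≈ 36.5 km, y ≈ -49.5 km, depth ≈ 14.3 km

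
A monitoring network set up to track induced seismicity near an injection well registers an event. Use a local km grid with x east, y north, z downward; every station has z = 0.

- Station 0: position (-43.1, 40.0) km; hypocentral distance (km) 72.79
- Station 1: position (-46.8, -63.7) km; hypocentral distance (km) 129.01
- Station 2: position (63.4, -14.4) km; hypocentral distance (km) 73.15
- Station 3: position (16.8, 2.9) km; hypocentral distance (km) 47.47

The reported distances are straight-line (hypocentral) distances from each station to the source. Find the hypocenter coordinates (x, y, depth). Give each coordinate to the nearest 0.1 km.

x ≈ 24.0 km, y ≈ 40.4 km, depth ≈ 28.2 km

Each station gives a sphere (x−x_i)² + (y−y_i)² + z² = d_i² (stations at z=0).
Subtracting the Station 0 sphere from Station 1 and Station 2: z² cancels, leaving linear equations in x and y:
-7.4 x − 207.4 y = -8554.88
213.0 x − 108.8 y = 716.77
Solving: x ≈ 23.997, y ≈ 40.392 km (keep extra digits for the depth step; rounded: 24.0, 40.4).
Then from the Station 0 sphere: z² = 72.79² − (x + 43.1)² − (y − 40.0)² with x = 23.997, y = 40.392, so z ≈ 28.217 ≈ 28.2 km.
Check against Station 3 (with the unrounded solution): distance 47.47 ≈ 47.47 km. ✓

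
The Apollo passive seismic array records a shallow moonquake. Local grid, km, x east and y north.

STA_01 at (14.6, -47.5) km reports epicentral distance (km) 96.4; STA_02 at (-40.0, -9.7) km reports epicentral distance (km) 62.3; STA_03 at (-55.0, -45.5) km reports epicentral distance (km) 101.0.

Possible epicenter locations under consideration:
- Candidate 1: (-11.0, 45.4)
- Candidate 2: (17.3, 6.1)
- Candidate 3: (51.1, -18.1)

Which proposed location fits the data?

Candidate 1

For each candidate, compare |candidate − station| to the reported distance:
Candidate 1: residuals STA_01 0.0, STA_02 0.0, STA_03 0.0 → max 0.0 km
Candidate 2: residuals STA_01 42.7, STA_02 2.9, STA_03 12.2 → max 42.7 km
Candidate 3: residuals STA_01 49.5, STA_02 29.2, STA_03 8.6 → max 49.5 km
Only Candidate 1 has all residuals ≈ 0.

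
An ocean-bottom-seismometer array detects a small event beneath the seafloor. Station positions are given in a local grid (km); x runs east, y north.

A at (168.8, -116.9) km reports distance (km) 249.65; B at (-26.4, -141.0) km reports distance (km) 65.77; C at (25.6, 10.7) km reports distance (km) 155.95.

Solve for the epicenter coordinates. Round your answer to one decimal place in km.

-80.5 km east, -103.6 km north

Circle about each station: (x − 168.8)² + (y + 116.9)² = 249.65²; (x + 26.4)² + (y + 141.0)² = 65.77²; (x − 25.6)² + (y − 10.7)² = 155.95².
Subtracting pairs of circle equations eliminates x²+y² and gives linear equations (the radical axes):
-390.4 x − 48.2 y = 36418.34
-286.4 x + 255.2 y = -3384.48
Solving the 2×2 system: x ≈ -80.5, y ≈ -103.6 km.
Check against A (with the unrounded x, y): √((x − 168.8)²+(y + 116.9)²) = 249.65 ≈ 249.65 km. ✓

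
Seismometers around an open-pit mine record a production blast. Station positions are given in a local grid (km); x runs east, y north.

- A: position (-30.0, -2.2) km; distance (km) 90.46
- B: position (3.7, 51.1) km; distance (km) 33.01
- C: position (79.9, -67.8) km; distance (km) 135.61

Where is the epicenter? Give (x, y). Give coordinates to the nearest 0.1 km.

Circle about each station: (x + 30.0)² + (y + 2.2)² = 90.46²; (x − 3.7)² + (y − 51.1)² = 33.01²; (x − 79.9)² + (y + 67.8)² = 135.61².
Subtracting the A equation from the B and C equations removes the quadratic terms:
67.4 x + 106.6 y = 8813.41
219.8 x − 131.2 y = -131.05
Solving the 2×2 system: x ≈ 35.4, y ≈ 60.3 km.

x ≈ 35.4 km, y ≈ 60.3 km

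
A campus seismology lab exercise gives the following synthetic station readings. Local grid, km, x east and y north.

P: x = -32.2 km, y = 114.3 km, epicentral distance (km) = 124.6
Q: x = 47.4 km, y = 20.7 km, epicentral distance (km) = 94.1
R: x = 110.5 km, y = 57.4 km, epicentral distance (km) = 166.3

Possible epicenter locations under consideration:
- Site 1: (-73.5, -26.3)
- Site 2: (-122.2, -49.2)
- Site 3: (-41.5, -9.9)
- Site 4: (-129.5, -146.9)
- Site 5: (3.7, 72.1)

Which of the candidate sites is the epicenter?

Site 3

For each candidate, compare |candidate − station| to the reported distance:
Site 1: residuals P 21.9, Q 35.6, R 35.8 → max 35.8 km
Site 2: residuals P 62.0, Q 89.3, R 89.7 → max 89.7 km
Site 3: residuals P 0.1, Q 0.1, R 0.1 → max 0.1 km
Site 4: residuals P 154.1, Q 149.6, R 148.9 → max 154.1 km
Site 5: residuals P 69.2, Q 26.6, R 58.5 → max 69.2 km
Only Site 3 has all residuals ≈ 0.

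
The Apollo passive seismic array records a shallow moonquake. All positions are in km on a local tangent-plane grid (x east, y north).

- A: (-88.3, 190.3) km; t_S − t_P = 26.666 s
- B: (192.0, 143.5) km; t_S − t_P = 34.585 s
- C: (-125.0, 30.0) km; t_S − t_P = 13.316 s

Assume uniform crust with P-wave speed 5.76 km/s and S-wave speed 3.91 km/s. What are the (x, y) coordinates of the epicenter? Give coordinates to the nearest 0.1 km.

-126.3 km east, -132.1 km north

Distance from S−P lag: d = Δt · v_P v_S / (v_P − v_S) = Δt · (5.76·3.91)/(5.76−3.91) ≈ 12.1738·Δt.
So d_A = 324.63, d_B = 421.03, d_C = 162.11 km.
Circle about each station: (x + 88.3)² + (y − 190.3)² = 324.63²; (x − 192.0)² + (y − 143.5)² = 421.03²; (x + 125.0)² + (y − 30.0)² = 162.11².
Subtracting pairs of circle equations eliminates x²+y² and gives linear equations (the radical axes):
560.6 x − 93.6 y = -58436.35
-73.4 x − 320.6 y = 51619.00
Solving the 2×2 system: x ≈ -126.3, y ≈ -132.1 km.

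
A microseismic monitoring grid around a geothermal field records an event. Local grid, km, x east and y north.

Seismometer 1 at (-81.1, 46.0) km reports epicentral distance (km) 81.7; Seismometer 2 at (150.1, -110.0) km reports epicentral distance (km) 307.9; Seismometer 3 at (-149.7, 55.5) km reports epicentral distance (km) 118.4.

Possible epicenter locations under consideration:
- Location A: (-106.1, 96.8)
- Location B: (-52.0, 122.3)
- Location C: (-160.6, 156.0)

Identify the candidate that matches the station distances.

Location B

For each candidate, compare |candidate − station| to the reported distance:
Location A: residuals Seismometer 1 25.1, Seismometer 2 21.3, Seismometer 3 58.3 → max 58.3 km
Location B: residuals Seismometer 1 0.0, Seismometer 2 0.0, Seismometer 3 0.0 → max 0.0 km
Location C: residuals Seismometer 1 54.0, Seismometer 2 101.1, Seismometer 3 17.3 → max 101.1 km
Only Location B has all residuals ≈ 0.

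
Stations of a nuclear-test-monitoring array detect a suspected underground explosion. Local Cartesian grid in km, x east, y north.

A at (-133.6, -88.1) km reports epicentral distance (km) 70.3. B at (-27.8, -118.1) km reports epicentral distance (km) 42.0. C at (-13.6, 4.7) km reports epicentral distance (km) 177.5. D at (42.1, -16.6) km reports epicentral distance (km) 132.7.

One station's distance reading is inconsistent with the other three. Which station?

C

Solve using three stations at a time. Using A, B, D (subtract circle equations pairwise → linear system) gives (x, y) ≈ (-63.8, -96.5).
Distances from that point to each station vs reported:
  A: calculated 70.3 vs reported 70.3 → residual 0.0 km
  B: calculated 42.0 vs reported 42.0 → residual 0.0 km
  C: calculated 113.0 vs reported 177.5 → residual 64.5 km
  D: calculated 132.7 vs reported 132.7 → residual 0.0 km
A, B, D are mutually consistent (residuals ≈ 0); C is off by 64.5 km.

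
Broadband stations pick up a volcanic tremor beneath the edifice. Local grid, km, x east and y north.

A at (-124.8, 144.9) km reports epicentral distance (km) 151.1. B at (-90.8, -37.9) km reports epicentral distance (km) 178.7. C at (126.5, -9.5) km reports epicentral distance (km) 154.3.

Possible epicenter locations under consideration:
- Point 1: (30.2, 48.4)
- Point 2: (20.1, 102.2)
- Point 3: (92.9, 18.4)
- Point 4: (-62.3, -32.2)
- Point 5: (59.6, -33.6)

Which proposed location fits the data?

Point 2

For each candidate, compare |candidate − station| to the reported distance:
Point 1: residuals A 31.5, B 30.1, C 41.9 → max 41.9 km
Point 2: residuals A 0.0, B 0.0, C 0.0 → max 0.0 km
Point 3: residuals A 100.7, B 13.4, C 110.6 → max 110.6 km
Point 4: residuals A 36.7, B 149.6, C 35.9 → max 149.6 km
Point 5: residuals A 105.5, B 28.2, C 83.2 → max 105.5 km
Only Point 2 has all residuals ≈ 0.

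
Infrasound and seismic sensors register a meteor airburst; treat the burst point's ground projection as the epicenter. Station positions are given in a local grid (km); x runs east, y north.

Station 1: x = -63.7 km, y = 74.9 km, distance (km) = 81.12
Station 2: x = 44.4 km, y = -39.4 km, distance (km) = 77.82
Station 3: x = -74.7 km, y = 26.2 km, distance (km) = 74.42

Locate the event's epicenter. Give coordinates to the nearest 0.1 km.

Circle about each station: (x + 63.7)² + (y − 74.9)² = 81.12²; (x − 44.4)² + (y + 39.4)² = 77.82²; (x + 74.7)² + (y − 26.2)² = 74.42².
Subtracting the Station 1 equation from the Station 2 and Station 3 equations removes the quadratic terms:
216.2 x − 228.6 y = -5619.48
-22.0 x − 97.4 y = -2359.05
Solving the 2×2 system: x ≈ -0.3, y ≈ 24.3 km.

(-0.3, 24.3)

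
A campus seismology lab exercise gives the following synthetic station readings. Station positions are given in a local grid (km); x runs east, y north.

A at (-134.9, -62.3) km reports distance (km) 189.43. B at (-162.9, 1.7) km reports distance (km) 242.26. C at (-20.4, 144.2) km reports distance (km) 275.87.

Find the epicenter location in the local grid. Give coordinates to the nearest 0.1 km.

Circle about each station: (x + 134.9)² + (y + 62.3)² = 189.43²; (x + 162.9)² + (y − 1.7)² = 242.26²; (x + 20.4)² + (y − 144.2)² = 275.87².
Subtracting the A equation from the B and C equations removes the quadratic terms:
-56.0 x + 128.0 y = -18346.18
229.0 x + 413.0 y = -41090.03
Solving the 2×2 system: x ≈ 44.2, y ≈ -124.0 km.

(44.2, -124.0)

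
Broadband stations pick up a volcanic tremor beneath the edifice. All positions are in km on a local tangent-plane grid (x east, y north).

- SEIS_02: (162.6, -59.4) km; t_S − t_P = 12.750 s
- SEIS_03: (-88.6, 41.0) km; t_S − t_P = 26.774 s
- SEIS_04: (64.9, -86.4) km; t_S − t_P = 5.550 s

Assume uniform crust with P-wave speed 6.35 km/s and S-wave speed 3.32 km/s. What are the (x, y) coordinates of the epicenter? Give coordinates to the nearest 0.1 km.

Distance from S−P lag: d = Δt · v_P v_S / (v_P − v_S) = Δt · (6.35·3.32)/(6.35−3.32) ≈ 6.9578·Δt.
So d_SEIS_02 = 88.71, d_SEIS_03 = 186.29, d_SEIS_04 = 38.62 km.
Circle about each station: (x − 162.6)² + (y + 59.4)² = 88.71²; (x + 88.6)² + (y − 41.0)² = 186.29²; (x − 64.9)² + (y + 86.4)² = 38.62².
Subtracting pairs of circle equations eliminates x²+y² and gives linear equations (the radical axes):
-502.4 x + 200.8 y = -47270.66
-195.4 x − 54.0 y = -11912.19
Solving the 2×2 system: x ≈ 74.5, y ≈ -49.0 km.
Check against SEIS_02 (with the unrounded x, y): √((x − 162.6)²+(y + 59.4)²) = 88.71 ≈ 88.71 km. ✓

(74.5, -49.0)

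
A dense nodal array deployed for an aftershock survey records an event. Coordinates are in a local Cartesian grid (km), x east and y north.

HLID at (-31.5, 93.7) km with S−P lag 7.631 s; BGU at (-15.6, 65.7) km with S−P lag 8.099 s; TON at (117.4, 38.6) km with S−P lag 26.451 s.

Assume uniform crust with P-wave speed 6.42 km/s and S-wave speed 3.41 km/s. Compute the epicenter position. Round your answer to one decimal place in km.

Distance from S−P lag: d = Δt · v_P v_S / (v_P − v_S) = Δt · (6.42·3.41)/(6.42−3.41) ≈ 7.2732·Δt.
So d_HLID = 55.50, d_BGU = 58.91, d_TON = 192.38 km.
Circle about each station: (x + 31.5)² + (y − 93.7)² = 55.50²; (x + 15.6)² + (y − 65.7)² = 58.91²; (x − 117.4)² + (y − 38.6)² = 192.38².
Subtracting the HLID equation from the BGU and TON equations removes the quadratic terms:
31.8 x − 56.0 y = -5602.23
297.8 x − 110.2 y = -28429.03
Solving the 2×2 system: x ≈ -74.0, y ≈ 58.0 km.
Check against HLID (with the unrounded x, y): √((x + 31.5)²+(y − 93.7)²) = 55.48 ≈ 55.50 km. ✓

x ≈ -74.0 km, y ≈ 58.0 km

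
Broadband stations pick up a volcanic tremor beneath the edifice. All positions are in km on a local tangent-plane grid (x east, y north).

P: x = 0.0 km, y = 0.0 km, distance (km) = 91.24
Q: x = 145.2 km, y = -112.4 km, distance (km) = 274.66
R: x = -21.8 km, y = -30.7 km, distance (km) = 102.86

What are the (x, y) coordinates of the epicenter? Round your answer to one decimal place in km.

Circle about each station: x² + y² = 91.24²; (x − 145.2)² + (y + 112.4)² = 274.66²; (x + 21.8)² + (y + 30.7)² = 102.86².
Subtracting the P equation from the Q and R equations removes the quadratic terms:
290.4 x − 224.8 y = -33396.58
-43.6 x − 61.4 y = -837.71
Solving the 2×2 system: x ≈ -67.4, y ≈ 61.5 km.

-67.4 km east, 61.5 km north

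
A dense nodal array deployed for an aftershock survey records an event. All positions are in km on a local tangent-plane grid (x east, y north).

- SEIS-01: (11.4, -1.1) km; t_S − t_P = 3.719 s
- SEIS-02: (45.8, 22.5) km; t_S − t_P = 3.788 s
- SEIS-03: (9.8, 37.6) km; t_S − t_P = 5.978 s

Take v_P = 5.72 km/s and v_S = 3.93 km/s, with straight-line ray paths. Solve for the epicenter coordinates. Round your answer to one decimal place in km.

Distance from S−P lag: d = Δt · v_P v_S / (v_P − v_S) = Δt · (5.72·3.93)/(5.72−3.93) ≈ 12.5584·Δt.
So d_SEIS-01 = 46.70, d_SEIS-02 = 47.57, d_SEIS-03 = 75.07 km.
Circle about each station: (x − 11.4)² + (y + 1.1)² = 46.70²; (x − 45.8)² + (y − 22.5)² = 47.57²; (x − 9.8)² + (y − 37.6)² = 75.07².
Subtracting pairs of circle equations eliminates x²+y² and gives linear equations (the radical axes):
68.8 x + 47.2 y = 2390.71
-3.2 x + 77.4 y = -2075.98
Solving the 2×2 system: x ≈ 51.7, y ≈ -24.7 km.

(51.7, -24.7)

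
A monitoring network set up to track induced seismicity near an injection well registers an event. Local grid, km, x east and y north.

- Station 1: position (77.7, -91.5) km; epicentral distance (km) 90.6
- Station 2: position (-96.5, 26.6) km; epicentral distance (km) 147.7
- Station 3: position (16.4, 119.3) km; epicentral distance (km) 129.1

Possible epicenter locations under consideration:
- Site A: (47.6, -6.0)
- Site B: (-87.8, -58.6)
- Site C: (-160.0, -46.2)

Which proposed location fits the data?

Site A

For each candidate, compare |candidate − station| to the reported distance:
Site A: residuals Station 1 0.0, Station 2 0.0, Station 3 0.0 → max 0.0 km
Site B: residuals Station 1 78.1, Station 2 62.1, Station 3 77.1 → max 78.1 km
Site C: residuals Station 1 151.4, Station 2 51.1, Station 3 112.8 → max 151.4 km
Only Site A has all residuals ≈ 0.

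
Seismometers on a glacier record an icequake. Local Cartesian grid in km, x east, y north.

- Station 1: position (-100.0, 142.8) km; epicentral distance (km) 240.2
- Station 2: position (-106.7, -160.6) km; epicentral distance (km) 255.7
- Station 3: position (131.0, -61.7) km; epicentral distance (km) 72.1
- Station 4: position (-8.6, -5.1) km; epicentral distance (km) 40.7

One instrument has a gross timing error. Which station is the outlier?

Solve using three stations at a time. Using Station 1, Station 2, Station 3 (subtract circle equations pairwise → linear system) gives (x, y) ≈ (92.7, -0.6).
Distances from that point to each station vs reported:
  Station 1: calculated 240.2 vs reported 240.2 → residual 0.0 km
  Station 2: calculated 255.7 vs reported 255.7 → residual 0.0 km
  Station 3: calculated 72.1 vs reported 72.1 → residual 0.0 km
  Station 4: calculated 101.4 vs reported 40.7 → residual 60.7 km
Station 1, Station 2, Station 3 are mutually consistent (residuals ≈ 0); Station 4 is off by 60.7 km.

Station 4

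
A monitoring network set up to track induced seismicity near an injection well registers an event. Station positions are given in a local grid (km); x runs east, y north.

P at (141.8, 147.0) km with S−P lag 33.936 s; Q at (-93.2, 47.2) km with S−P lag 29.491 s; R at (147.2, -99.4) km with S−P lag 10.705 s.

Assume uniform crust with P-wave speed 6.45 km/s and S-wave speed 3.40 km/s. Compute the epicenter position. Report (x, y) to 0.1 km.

Distance from S−P lag: d = Δt · v_P v_S / (v_P − v_S) = Δt · (6.45·3.40)/(6.45−3.40) ≈ 7.1902·Δt.
So d_P = 244.01, d_Q = 212.05, d_R = 76.97 km.
Circle about each station: (x − 141.8)² + (y − 147.0)² = 244.01²; (x + 93.2)² + (y − 47.2)² = 212.05²; (x − 147.2)² + (y + 99.4)² = 76.97².
Subtracting the P equation from the Q and R equations removes the quadratic terms:
-470.0 x − 199.6 y = -16226.48
10.8 x − 492.8 y = 43448.46
Solving the 2×2 system: x ≈ 71.3, y ≈ -86.6 km.

(71.3, -86.6)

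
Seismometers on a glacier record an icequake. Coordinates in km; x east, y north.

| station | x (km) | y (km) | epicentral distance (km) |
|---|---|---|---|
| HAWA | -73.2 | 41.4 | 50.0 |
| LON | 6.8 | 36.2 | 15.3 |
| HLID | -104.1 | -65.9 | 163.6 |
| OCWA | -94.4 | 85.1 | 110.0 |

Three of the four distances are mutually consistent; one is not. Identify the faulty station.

Solve using three stations at a time. Using LON, HLID, OCWA (subtract circle equations pairwise → linear system) gives (x, y) ≈ (10.2, 51.1).
Distances from that point to each station vs reported:
  HAWA: calculated 84.0 vs reported 50.0 → residual 34.0 km
  LON: calculated 15.3 vs reported 15.3 → residual 0.0 km
  HLID: calculated 163.6 vs reported 163.6 → residual 0.0 km
  OCWA: calculated 110.0 vs reported 110.0 → residual 0.0 km
LON, HLID, OCWA are mutually consistent (residuals ≈ 0); HAWA is off by 34.0 km.

HAWA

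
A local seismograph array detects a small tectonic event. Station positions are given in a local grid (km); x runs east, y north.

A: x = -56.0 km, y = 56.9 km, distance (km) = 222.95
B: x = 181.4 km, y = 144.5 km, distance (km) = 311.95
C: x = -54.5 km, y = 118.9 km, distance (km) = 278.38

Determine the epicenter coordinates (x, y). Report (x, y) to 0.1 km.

50.8 km east, -138.8 km north

Circle about each station: (x + 56.0)² + (y − 56.9)² = 222.95²; (x − 181.4)² + (y − 144.5)² = 311.95²; (x + 54.5)² + (y − 118.9)² = 278.38².
Subtracting pairs of circle equations eliminates x²+y² and gives linear equations (the radical axes):
474.8 x + 175.2 y = -193.50
3.0 x + 124.0 y = -17054.87
Solving the 2×2 system: x ≈ 50.8, y ≈ -138.8 km.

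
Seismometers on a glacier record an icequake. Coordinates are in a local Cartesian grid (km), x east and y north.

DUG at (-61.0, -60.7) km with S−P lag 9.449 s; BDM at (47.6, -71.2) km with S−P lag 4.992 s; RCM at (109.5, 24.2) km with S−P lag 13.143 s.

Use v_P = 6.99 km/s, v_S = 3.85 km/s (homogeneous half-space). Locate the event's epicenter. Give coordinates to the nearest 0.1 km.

Distance from S−P lag: d = Δt · v_P v_S / (v_P − v_S) = Δt · (6.99·3.85)/(6.99−3.85) ≈ 8.5705·Δt.
So d_DUG = 80.98, d_BDM = 42.78, d_RCM = 112.64 km.
Circle about each station: (x + 61.0)² + (y + 60.7)² = 80.98²; (x − 47.6)² + (y + 71.2)² = 42.78²; (x − 109.5)² + (y − 24.2)² = 112.64².
Subtracting pairs of circle equations eliminates x²+y² and gives linear equations (the radical axes):
217.2 x − 21.0 y = 4657.34
341.0 x + 169.8 y = -959.61
Solving the 2×2 system: x ≈ 17.5, y ≈ -40.8 km.
Check against DUG (with the unrounded x, y): √((x + 61.0)²+(y + 60.7)²) = 80.98 ≈ 80.98 km. ✓

x ≈ 17.5 km, y ≈ -40.8 km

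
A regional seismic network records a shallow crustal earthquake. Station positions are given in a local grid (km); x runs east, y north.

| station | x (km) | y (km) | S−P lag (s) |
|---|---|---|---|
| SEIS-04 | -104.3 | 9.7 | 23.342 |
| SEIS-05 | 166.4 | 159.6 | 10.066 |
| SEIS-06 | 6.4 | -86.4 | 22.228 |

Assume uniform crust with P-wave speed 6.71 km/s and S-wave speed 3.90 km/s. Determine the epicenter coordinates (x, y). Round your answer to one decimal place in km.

Distance from S−P lag: d = Δt · v_P v_S / (v_P − v_S) = Δt · (6.71·3.90)/(6.71−3.90) ≈ 9.3128·Δt.
So d_SEIS-04 = 217.38, d_SEIS-05 = 93.74, d_SEIS-06 = 207.01 km.
Circle about each station: (x + 104.3)² + (y − 9.7)² = 217.38²; (x − 166.4)² + (y − 159.6)² = 93.74²; (x − 6.4)² + (y + 86.4)² = 207.01².
Subtracting the SEIS-04 equation from the SEIS-05 and SEIS-06 equations removes the quadratic terms:
541.4 x + 299.8 y = 80655.42
221.4 x − 192.2 y = 934.26
Solving the 2×2 system: x ≈ 92.6, y ≈ 101.8 km.
Check against SEIS-04 (with the unrounded x, y): √((x + 104.3)²+(y − 9.7)²) = 217.38 ≈ 217.38 km. ✓

(92.6, 101.8)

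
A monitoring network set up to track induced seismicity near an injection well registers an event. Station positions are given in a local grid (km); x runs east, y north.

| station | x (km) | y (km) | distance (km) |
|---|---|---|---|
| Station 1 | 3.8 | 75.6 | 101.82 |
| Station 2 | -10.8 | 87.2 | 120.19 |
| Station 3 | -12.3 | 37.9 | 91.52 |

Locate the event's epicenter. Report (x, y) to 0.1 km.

x ≈ 70.3 km, y ≈ -1.5 km

Circle about each station: (x − 3.8)² + (y − 75.6)² = 101.82²; (x + 10.8)² + (y − 87.2)² = 120.19²; (x + 12.3)² + (y − 37.9)² = 91.52².
Subtracting the Station 1 equation from the Station 2 and Station 3 equations removes the quadratic terms:
-29.2 x + 23.2 y = -2087.64
-32.2 x − 75.4 y = -2150.70
Solving the 2×2 system: x ≈ 70.3, y ≈ -1.5 km.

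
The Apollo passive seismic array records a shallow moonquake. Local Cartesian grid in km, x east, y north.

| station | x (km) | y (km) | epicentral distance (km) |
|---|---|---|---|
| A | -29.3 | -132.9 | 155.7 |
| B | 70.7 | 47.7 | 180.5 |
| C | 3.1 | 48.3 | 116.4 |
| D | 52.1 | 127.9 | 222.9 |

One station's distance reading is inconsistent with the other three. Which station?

D

Solve using three stations at a time. Using A, B, C (subtract circle equations pairwise → linear system) gives (x, y) ≈ (-104.3, 3.5).
Distances from that point to each station vs reported:
  A: calculated 155.6 vs reported 155.7 → residual 0.1 km
  B: calculated 180.5 vs reported 180.5 → residual 0.0 km
  C: calculated 116.3 vs reported 116.4 → residual 0.1 km
  D: calculated 199.8 vs reported 222.9 → residual 23.1 km
A, B, C are mutually consistent (residuals ≈ 0); D is off by 23.1 km.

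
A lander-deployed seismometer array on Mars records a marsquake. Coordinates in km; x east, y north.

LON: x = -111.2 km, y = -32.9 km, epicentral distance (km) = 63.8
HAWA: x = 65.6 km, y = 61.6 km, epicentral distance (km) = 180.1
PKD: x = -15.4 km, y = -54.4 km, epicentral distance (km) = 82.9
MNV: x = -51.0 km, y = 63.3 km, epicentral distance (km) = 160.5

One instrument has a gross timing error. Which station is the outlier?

HAWA

Solve using three stations at a time. Using LON, PKD, MNV (subtract circle equations pairwise → linear system) gives (x, y) ≈ (-88.9, -92.6).
Distances from that point to each station vs reported:
  LON: calculated 63.8 vs reported 63.8 → residual 0.0 km
  HAWA: calculated 218.3 vs reported 180.1 → residual 38.2 km
  PKD: calculated 82.9 vs reported 82.9 → residual 0.0 km
  MNV: calculated 160.5 vs reported 160.5 → residual 0.0 km
LON, PKD, MNV are mutually consistent (residuals ≈ 0); HAWA is off by 38.2 km.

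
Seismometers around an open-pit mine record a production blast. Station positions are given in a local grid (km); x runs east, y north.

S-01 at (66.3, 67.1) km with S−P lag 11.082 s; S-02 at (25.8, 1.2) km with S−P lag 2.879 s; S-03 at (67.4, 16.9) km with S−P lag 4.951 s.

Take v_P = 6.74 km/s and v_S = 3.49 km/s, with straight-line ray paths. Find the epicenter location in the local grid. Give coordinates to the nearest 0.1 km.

43.5 km east, -9.8 km north

Distance from S−P lag: d = Δt · v_P v_S / (v_P − v_S) = Δt · (6.74·3.49)/(6.74−3.49) ≈ 7.2377·Δt.
So d_S-01 = 80.21, d_S-02 = 20.84, d_S-03 = 35.83 km.
Circle about each station: (x − 66.3)² + (y − 67.1)² = 80.21²; (x − 25.8)² + (y − 1.2)² = 20.84²; (x − 67.4)² + (y − 16.9)² = 35.83².
Subtracting pairs of circle equations eliminates x²+y² and gives linear equations (the radical axes):
-81.0 x − 131.8 y = -2231.68
2.2 x − 100.4 y = 1080.13
Solving the 2×2 system: x ≈ 43.5, y ≈ -9.8 km.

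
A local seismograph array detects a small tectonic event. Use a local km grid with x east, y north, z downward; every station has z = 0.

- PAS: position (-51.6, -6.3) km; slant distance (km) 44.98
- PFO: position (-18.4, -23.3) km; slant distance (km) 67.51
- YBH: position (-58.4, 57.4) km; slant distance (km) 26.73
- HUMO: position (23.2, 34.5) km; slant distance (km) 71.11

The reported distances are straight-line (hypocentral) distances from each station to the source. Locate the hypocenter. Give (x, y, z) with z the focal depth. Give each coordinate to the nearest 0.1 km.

Each station gives a sphere (x−x_i)² + (y−y_i)² + z² = d_i² (stations at z=0).
Subtracting the PAS sphere from PFO and YBH: z² cancels, leaving linear equations in x and y:
66.4 x − 34.0 y = -4355.20
-13.6 x + 127.4 y = 5311.78
Solving: x ≈ -46.799, y ≈ 36.698 km (keep extra digits for the depth step; rounded: -46.8, 36.7).
Then from the PAS sphere: z² = 44.98² − (x + 51.6)² − (y + 6.3)² with x = -46.799, y = 36.698, so z ≈ 12.301 ≈ 12.3 km.
Check against HUMO (with the unrounded solution): distance 71.11 ≈ 71.11 km. ✓

x ≈ -46.8 km, y ≈ 36.7 km, depth ≈ 12.3 km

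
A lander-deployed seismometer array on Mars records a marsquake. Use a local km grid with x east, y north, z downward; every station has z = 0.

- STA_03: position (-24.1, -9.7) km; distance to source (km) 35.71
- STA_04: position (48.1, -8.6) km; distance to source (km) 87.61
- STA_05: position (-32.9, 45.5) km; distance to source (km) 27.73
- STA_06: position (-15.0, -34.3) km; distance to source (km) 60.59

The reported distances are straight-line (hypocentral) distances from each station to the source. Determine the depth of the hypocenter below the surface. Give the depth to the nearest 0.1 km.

z ≈ 14.4 km

Each station gives a sphere (x−x_i)² + (y−y_i)² + z² = d_i² (stations at z=0).
Subtracting the STA_03 sphere from STA_04 and STA_05: z² cancels, leaving linear equations in x and y:
144.4 x + 2.2 y = -4687.64
-17.6 x + 110.4 y = 2984.01
Solving: x ≈ -32.795, y ≈ 21.801 km (keep extra digits for the depth step; rounded: -32.8, 21.8).
Then from the STA_03 sphere: z² = 35.71² − (x + 24.1)² − (y + 9.7)² with x = -32.795, y = 21.801, so z ≈ 14.398 ≈ 14.4 km.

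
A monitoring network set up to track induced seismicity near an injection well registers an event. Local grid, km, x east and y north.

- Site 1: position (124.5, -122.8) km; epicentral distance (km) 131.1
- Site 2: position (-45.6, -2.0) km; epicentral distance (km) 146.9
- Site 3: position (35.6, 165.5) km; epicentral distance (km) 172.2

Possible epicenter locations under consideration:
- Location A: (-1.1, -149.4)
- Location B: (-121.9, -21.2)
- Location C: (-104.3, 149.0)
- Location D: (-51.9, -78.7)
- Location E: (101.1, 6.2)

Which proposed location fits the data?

Location E

For each candidate, compare |candidate − station| to the reported distance:
Location A: residuals Site 1 2.7, Site 2 7.1, Site 3 144.8 → max 144.8 km
Location B: residuals Site 1 135.4, Site 2 68.2, Site 3 72.1 → max 135.4 km
Location C: residuals Site 1 224.2, Site 2 15.1, Site 3 31.3 → max 224.2 km
Location D: residuals Site 1 50.7, Site 2 69.9, Site 3 87.2 → max 87.2 km
Location E: residuals Site 1 0.0, Site 2 0.0, Site 3 0.0 → max 0.0 km
Only Location E has all residuals ≈ 0.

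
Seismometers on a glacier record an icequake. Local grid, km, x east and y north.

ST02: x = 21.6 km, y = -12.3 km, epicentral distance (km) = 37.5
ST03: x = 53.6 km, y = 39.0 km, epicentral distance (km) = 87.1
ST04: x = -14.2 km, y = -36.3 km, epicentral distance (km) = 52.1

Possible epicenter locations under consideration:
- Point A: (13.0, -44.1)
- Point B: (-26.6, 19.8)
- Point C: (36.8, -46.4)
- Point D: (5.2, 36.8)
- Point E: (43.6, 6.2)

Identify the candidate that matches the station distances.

For each candidate, compare |candidate − station| to the reported distance:
Point A: residuals ST02 4.6, ST03 5.4, ST04 23.8 → max 23.8 km
Point B: residuals ST02 20.4, ST03 4.6, ST04 5.4 → max 20.4 km
Point C: residuals ST02 0.2, ST03 0.1, ST04 0.1 → max 0.2 km
Point D: residuals ST02 14.3, ST03 38.7, ST04 23.5 → max 38.7 km
Point E: residuals ST02 8.8, ST03 52.8, ST04 19.6 → max 52.8 km
Only Point C has all residuals ≈ 0.

Point C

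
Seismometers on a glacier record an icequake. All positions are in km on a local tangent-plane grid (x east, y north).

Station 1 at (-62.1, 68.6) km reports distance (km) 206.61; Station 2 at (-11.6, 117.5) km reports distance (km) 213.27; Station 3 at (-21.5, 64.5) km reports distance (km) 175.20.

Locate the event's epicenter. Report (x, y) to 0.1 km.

Circle about each station: (x + 62.1)² + (y − 68.6)² = 206.61²; (x + 11.6)² + (y − 117.5)² = 213.27²; (x + 21.5)² + (y − 64.5)² = 175.20².
Subtracting the Station 1 equation from the Station 2 and Station 3 equations removes the quadratic terms:
101.0 x + 97.8 y = 2582.04
81.2 x − 8.2 y = 8052.78
Solving the 2×2 system: x ≈ 92.2, y ≈ -68.8 km.

92.2 km east, -68.8 km north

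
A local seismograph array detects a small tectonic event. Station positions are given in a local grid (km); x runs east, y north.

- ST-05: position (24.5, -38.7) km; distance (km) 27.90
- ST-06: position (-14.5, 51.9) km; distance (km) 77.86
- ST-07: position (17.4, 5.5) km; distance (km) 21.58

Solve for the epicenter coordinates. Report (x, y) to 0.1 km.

Circle about each station: (x − 24.5)² + (y + 38.7)² = 27.90²; (x + 14.5)² + (y − 51.9)² = 77.86²; (x − 17.4)² + (y − 5.5)² = 21.58².
Subtracting pairs of circle equations eliminates x²+y² and gives linear equations (the radical axes):
-78.0 x + 181.2 y = -4477.85
-14.2 x + 88.4 y = -1452.22
Solving the 2×2 system: x ≈ 30.7, y ≈ -11.5 km.
Check against ST-05 (with the unrounded x, y): √((x − 24.5)²+(y + 38.7)²) = 27.90 ≈ 27.90 km. ✓

(30.7, -11.5)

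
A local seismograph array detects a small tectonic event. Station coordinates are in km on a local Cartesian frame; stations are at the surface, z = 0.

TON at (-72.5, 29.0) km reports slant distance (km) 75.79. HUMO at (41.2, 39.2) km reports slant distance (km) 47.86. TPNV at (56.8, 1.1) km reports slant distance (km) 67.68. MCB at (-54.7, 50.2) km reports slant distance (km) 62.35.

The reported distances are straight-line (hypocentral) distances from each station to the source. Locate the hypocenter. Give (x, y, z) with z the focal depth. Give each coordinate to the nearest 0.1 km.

Each station gives a sphere (x−x_i)² + (y−y_i)² + z² = d_i² (stations at z=0).
Subtracting the TON sphere from HUMO and TPNV: z² cancels, leaving linear equations in x and y:
227.4 x + 20.4 y = 590.37
258.6 x − 55.8 y = -1706.26
Solving: x ≈ -0.104, y ≈ 30.097 km (keep extra digits for the depth step; rounded: -0.1, 30.1).
Then from the TON sphere: z² = 75.79² − (x + 72.5)² − (y − 29.0)² with x = -0.104, y = 30.097, so z ≈ 22.400 ≈ 22.4 km.

x ≈ -0.1 km, y ≈ 30.1 km, depth ≈ 22.4 km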